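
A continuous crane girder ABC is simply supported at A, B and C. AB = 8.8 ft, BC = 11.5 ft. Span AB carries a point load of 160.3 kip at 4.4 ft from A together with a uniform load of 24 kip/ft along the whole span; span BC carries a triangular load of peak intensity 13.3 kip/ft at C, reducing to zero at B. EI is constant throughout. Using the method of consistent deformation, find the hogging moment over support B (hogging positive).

M_B = 273.5 kip·ft

Take M_B as the redundant. Released structure: two simple spans AB and BC with a hinge at B.
End slopes at the hinge B, treating each span as simply supported:
  span AB: point load 160.3 at a = 4.4: Pab(L + a)/(6LEI) = 775.9/EI
  span AB: UDL 24: wL³/(24EI) = 681.5/EI
  span BC: triangular load, peak 13.3: 7w₀L³/(360EI) = 393.3/EI
  relative rotation θ_0 = (1457 + 393.3)/EI = 1851/EI
A unit hogging moment at B produces rotation L₁/(3EI) + L₂/(3EI) = 6.767/EI.
Compatibility: M_B·(L₁+L₂)/(3EI) = θ_0, giving M_B = 273.5 kip·ft (hogging).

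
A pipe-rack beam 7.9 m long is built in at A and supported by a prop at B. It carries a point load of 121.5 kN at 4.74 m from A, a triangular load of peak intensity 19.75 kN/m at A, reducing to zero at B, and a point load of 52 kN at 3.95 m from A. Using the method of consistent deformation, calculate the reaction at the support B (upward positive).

R_B = 84.34 kN

Choose R_B as the redundant. The primary structure is the cantilever fixed at A.
Free-end deflection of the primary structure under the applied loading (downward +):
  point load 121.5 at a = 4.74: Pa²(3L − a)/(6EI) = 8626/EI
  triangular load, peak 19.75 at the fixed end: w₀L⁴/(30EI) = 2564/EI
  point load 52 at a = 3.95: Pa²(3L − a)/(6EI) = 2671/EI
  δ_0 = 13861/EI
Tip deflection under a unit load at B: L³/(3EI) = 164.3/EI.
The prop prevents deflection at B: R_B = δ_0/δ_{BB} = 13861/164.3 = 84.34 kN.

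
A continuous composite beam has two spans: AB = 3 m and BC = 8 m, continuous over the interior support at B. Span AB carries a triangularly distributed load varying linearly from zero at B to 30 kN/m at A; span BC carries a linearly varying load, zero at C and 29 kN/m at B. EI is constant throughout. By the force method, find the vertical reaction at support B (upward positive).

Release continuity at B by inserting a hinge; the redundant is the internal moment M_B. The primary structure is two simply-supported spans AB and BC.
Rotations at B on the released spans (each span's end-slope, ×1/EI):
  span AB: triangular load, peak 30: 7w₀L³/(360EI) = 15.75/EI
  span BC: triangular load, peak 29: w₀L³/(45EI) = 330/EI
  relative rotation θ_0 = (15.75 + 330)/EI = 345.7/EI
A unit hogging moment at B produces rotation L₁/(3EI) + L₂/(3EI) = 3.667/EI.
Compatibility: M_B·(L₁+L₂)/(3EI) = θ_0, giving M_B = 94.28 kN·m (hogging).
Span AB, ΣM about A with M_B applied at B: R_B^{AB}·3 = 45 + 94.28, so R_B^{AB} = 46.43 kN and R_A = 45 − 46.43 = -1.428 kN.
Span BC, ΣM about C: R_B^{BC}·8 = 618.7 + 94.28, so R_B^{BC} = 89.12 kN and R_C = 116 − 89.12 = 26.88 kN.
R_B = 46.43 + 89.12 = 135.5 kN.

R_B = 135.5 kN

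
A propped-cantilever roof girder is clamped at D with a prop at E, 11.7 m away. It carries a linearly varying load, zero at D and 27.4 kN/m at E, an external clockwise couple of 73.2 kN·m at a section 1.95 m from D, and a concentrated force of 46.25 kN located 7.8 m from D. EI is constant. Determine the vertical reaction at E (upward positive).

Remove the prop at E; the released (primary) structure is a cantilever built in at D.
Free-end deflection of the primary structure under the applied loading (downward +):
  triangular load, peak 27.4 at the free end: 11w₀L⁴/(120EI) = 47066/EI
  clockwise couple 73.2 at a = 1.95: M₀a(2L − a)/(2EI) = 1531/EI
  point load 46.25 at a = 7.8: Pa²(3L − a)/(6EI) = 12803/EI
  δ_0 = 61400/EI
Flexibility coefficient — unit upward force at E: δ_{EE} = L³/(3EI) = 533.9/EI.
The prop prevents deflection at E: R_E = δ_0/δ_{EE} = 61400/533.9 = 115 kN.

R_E = 115 kN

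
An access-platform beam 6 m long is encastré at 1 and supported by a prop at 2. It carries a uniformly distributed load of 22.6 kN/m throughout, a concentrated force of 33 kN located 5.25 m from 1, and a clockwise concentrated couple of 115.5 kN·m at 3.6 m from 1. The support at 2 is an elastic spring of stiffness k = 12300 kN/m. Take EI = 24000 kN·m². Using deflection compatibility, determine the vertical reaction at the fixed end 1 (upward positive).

R_1 = 69.34 kN

Remove the prop at 2; the released (primary) structure is a cantilever built in at 1.
Free-end deflection of the primary structure under the applied loading (downward +):
  UDL 22.6: wL⁴/(8EI) = 3661/EI
  point load 33 at a = 5.25: Pa²(3L − a)/(6EI) = 1933/EI
  clockwise couple 115.5 at a = 3.6: M₀a(2L − a)/(2EI) = 1746/EI
  δ_0 = 7340/EI
Flexibility coefficient — unit upward force at 2: δ_{22} = L³/(3EI) = 72/EI.
With EI = 24000 kN·m²: δ_0 = 0.30585 m and δ_{22} = 0.003 m/kN.
Compatibility — the spring shortens by R_2/k under the reaction it provides: δ_0 − R_2·δ_{22} = R_2/k. With 1/k = 0.000081 m/kN, R_2 = δ_0 / (δ_{22} + 1/k) = 0.30585 / (0.003 + 0.000081) = 99.26 kN.
Vertical equilibrium: R_1 = ΣP − R_2 = 168.6 − 99.26 = 69.34 kN.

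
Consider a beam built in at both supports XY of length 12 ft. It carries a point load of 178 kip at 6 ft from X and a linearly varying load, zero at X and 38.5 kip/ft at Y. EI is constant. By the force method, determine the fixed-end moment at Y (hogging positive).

M_Y = 544.2 kip·ft

Take the two fixed-end moments M_X, M_Y as redundants; the released structure is the simple span XY.
End rotations of the released simple span under the applied load (×1/EI):
  at X: point load 178 at a = 6: Pab(L + b)/(6LEI) = 1602/EI
  at Y: point load 178 at a = 6: Pab(L + a)/(6LEI) = 1602/EI
  at X: triangular load, peak 38.5: 7w₀L³/(360EI) = 1294/EI
  at Y: triangular load, peak 38.5: w₀L³/(45EI) = 1478/EI
  θ_X0 = 2896/EI,  θ_Y0 = 3080/EI
Flexibility coefficients: a unit moment at one end gives L/(3EI) there and L/(6EI) at the far end, so f₁₁ = f₂₂ = 4/EI and f₁₂ = f₂₁ = 2/EI.
Compatibility — zero rotation at each built-in end:
  4 M_X + 2 M_Y = 2896
  2 M_X + 4 M_Y = 3080
Solving the pair gives M_X = 451.8 kip·ft and M_Y = 544.2 kip·ft (hogging).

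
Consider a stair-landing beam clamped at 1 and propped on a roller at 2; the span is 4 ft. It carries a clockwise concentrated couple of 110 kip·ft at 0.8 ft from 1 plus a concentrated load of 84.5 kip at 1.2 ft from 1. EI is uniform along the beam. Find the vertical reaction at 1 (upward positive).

R_1 = 59.38 kip

Release the roller at 2. Primary structure: cantilever fixed at 1.
Primary-structure tip deflection at 2 by superposition:
  clockwise couple 110 at a = 0.8: M₀a(2L − a)/(2EI) = 316.8/EI
  point load 84.5 at a = 1.2: Pa²(3L − a)/(6EI) = 219/EI
  δ_0 = 535.8/EI
Flexibility coefficient — unit upward force at 2: δ_{22} = L³/(3EI) = 21.33/EI.
Compatibility at 2: δ_0 − R_2·δ_{22} = 0, so R_2 = 535.8/21.33 = 25.12 kip.
Vertical equilibrium: R_1 = ΣP − R_2 = 84.5 − 25.12 = 59.38 kip.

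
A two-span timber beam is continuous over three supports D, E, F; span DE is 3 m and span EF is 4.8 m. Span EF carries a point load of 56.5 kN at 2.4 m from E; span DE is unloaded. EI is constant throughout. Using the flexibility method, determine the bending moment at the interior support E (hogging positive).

M_E = 31.29 kN·m

Release continuity at E by inserting a hinge; the redundant is the internal moment M_E. The primary structure is two simply-supported spans DE and EF.
Rotations at E on the released spans (each span's end-slope, ×1/EI):
  span EF: point load 56.5 at a = 2.4: Pab(L + b)/(6LEI) = 81.36/EI
  relative rotation θ_0 = (0 + 81.36)/EI = 81.36/EI
A unit hogging moment at E produces rotation L₁/(3EI) + L₂/(3EI) = 2.6/EI.
Compatibility: M_E·(L₁+L₂)/(3EI) = θ_0, giving M_E = 31.29 kN·m (hogging).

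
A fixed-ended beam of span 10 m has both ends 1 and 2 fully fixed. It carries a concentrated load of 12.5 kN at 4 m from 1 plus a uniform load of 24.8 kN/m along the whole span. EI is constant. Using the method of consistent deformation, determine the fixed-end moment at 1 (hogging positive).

Release both end moments; the primary structure is a simply-supported span 12 with redundants M_1 and M_2.
Simple-span end rotations at 1 and 2 under the given loads:
  at 1: point load 12.5 at a = 4: Pab(L + b)/(6LEI) = 80/EI
  at 2: point load 12.5 at a = 4: Pab(L + a)/(6LEI) = 70/EI
  at 1: UDL 24.8: wL³/(24EI) = 1033/EI
  at 2: UDL 24.8: wL³/(24EI) = 1033/EI
  θ_10 = 1113/EI,  θ_20 = 1103/EI
Flexibility coefficients: a unit moment at one end gives L/(3EI) there and L/(6EI) at the far end, so f₁₁ = f₂₂ = 3.333/EI and f₁₂ = f₂₁ = 1.667/EI.
Compatibility — zero rotation at each built-in end:
  3.333 M_1 + 1.667 M_2 = 1113
  1.667 M_1 + 3.333 M_2 = 1103
Solving the pair gives M_1 = 224.7 kN·m and M_2 = 218.7 kN·m (hogging).

M_1 = 224.7 kN·m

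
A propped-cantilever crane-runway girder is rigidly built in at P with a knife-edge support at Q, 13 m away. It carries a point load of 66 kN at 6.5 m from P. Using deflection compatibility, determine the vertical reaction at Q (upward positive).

R_Q = 20.62 kN

Choose R_Q as the redundant. The primary structure is the cantilever fixed at P.
Deflection at Q on the released cantilever, summing each load's contribution:
  point load 66 at a = 6.5: Pa²(3L − a)/(6EI) = 15104/EI
Flexibility coefficient — unit upward force at Q: δ_{QQ} = L³/(3EI) = 732.3/EI.
The prop prevents deflection at Q: R_Q = δ_0/δ_{QQ} = 15104/732.3 = 20.62 kN.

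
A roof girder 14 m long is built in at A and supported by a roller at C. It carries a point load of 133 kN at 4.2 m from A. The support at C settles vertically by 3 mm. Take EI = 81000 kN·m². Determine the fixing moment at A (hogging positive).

M_A = 336.1 kN·m

Take the reaction at C as the redundant and release it; the primary structure is a cantilever fixed at A.
Downward deflection at the released point C due to the loads:
  point load 133 at a = 4.2: Pa²(3L − a)/(6EI) = 14781/EI
Tip deflection under a unit load at C: L³/(3EI) = 914.7/EI.
With EI = 81000 kN·m²: δ_0 = 0.18248 m and δ_{CC} = 0.011292 m/kN.
Compatibility — the beam at C must follow the support down by 0.003 m: δ_0 − R_C·δ_{CC} = 0.003, so R_C = (0.18248 − 0.003)/0.011292 = 15.89 kN.
Moment equilibrium about A: M_A = Σ(load moments about A) − R_C·L = 558.6 − 15.89×14 = 336.1 kN·m.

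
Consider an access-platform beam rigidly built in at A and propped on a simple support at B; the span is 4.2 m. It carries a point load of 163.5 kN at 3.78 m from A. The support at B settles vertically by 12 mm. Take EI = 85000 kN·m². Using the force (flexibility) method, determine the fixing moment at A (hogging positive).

M_A = 207.5 kN·m

Release the roller at B. Primary structure: cantilever fixed at A.
Free-end deflection of the primary structure under the applied loading (downward +):
  point load 163.5 at a = 3.78: Pa²(3L − a)/(6EI) = 3434/EI
Flexibility coefficient — unit upward force at B: δ_{BB} = L³/(3EI) = 24.7/EI.
With EI = 85000 kN·m²: δ_0 = 0.040402 m and δ_{BB} = 0.000291 m/kN.
Compatibility — the beam at B must follow the support down by 0.012 m: δ_0 − R_B·δ_{BB} = 0.012, so R_B = (0.040402 − 0.012)/0.000291 = 97.75 kN.
Moment equilibrium about A: M_A = Σ(load moments about A) − R_B·L = 618 − 97.75×4.2 = 207.5 kN·m.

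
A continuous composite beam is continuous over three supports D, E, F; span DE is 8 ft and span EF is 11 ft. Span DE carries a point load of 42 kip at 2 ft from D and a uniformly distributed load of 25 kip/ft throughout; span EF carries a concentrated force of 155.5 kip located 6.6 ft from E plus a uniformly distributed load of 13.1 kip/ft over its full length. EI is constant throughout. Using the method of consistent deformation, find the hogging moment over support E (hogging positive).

M_E = 381.9 kip·ft

Insert a hinge at E; M_E is the redundant, and each span becomes simply supported.
Discontinuity in slope at E on the released structure — sum the simple-span end rotations:
  span DE: point load 42 at a = 2: Pab(L + a)/(6LEI) = 105/EI
  span DE: UDL 25: wL³/(24EI) = 533.3/EI
  span EF: point load 155.5 at a = 6.6: Pab(L + b)/(6LEI) = 1054/EI
  span EF: UDL 13.1: wL³/(24EI) = 726.5/EI
  relative rotation θ_0 = (638.3 + 1780)/EI = 2419/EI
A unit hogging moment at E produces rotation L₁/(3EI) + L₂/(3EI) = 6.333/EI.
Compatibility: M_E·(L₁+L₂)/(3EI) = θ_0, giving M_E = 381.9 kip·ft (hogging).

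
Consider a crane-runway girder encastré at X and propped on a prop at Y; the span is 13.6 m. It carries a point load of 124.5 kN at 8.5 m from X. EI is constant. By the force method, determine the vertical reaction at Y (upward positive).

R_Y = 57.75 kN

Take the reaction at Y as the redundant and release it; the primary structure is a cantilever fixed at X.
Primary-structure tip deflection at Y by superposition:
  point load 124.5 at a = 8.5: Pa²(3L − a)/(6EI) = 48424/EI
Tip deflection under a unit load at Y: L³/(3EI) = 838.5/EI.
Compatibility at Y: δ_0 − R_Y·δ_{YY} = 0, so R_Y = 48424/838.5 = 57.75 kN.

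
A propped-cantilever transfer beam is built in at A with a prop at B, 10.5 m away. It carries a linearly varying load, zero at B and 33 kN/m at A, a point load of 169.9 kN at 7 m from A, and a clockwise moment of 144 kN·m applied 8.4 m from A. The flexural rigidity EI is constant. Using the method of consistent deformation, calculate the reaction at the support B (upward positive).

R_B = 142.5 kN

Remove the prop at B; the released (primary) structure is a cantilever built in at A.
Free-end deflection of the primary structure under the applied loading (downward +):
  triangular load, peak 33 at the fixed end: w₀L⁴/(30EI) = 13371/EI
  point load 169.9 at a = 7: Pa²(3L − a)/(6EI) = 33994/EI
  clockwise couple 144 at a = 8.4: M₀a(2L − a)/(2EI) = 7620/EI
  δ_0 = 54985/EI
Tip deflection under a unit load at B: L³/(3EI) = 385.9/EI.
The prop prevents deflection at B: R_B = δ_0/δ_{BB} = 54985/385.9 = 142.5 kN.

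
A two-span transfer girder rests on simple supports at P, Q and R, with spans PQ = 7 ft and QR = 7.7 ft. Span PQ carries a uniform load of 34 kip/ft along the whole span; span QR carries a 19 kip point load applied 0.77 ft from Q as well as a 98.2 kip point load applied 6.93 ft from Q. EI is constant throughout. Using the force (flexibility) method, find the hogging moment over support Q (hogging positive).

Insert a hinge at Q; M_Q is the redundant, and each span becomes simply supported.
Rotations at Q on the released spans (each span's end-slope, ×1/EI):
  span PQ: UDL 34: wL³/(24EI) = 485.9/EI
  span QR: point load 19 at a = 0.77: Pab(L + b)/(6LEI) = 32.11/EI
  span QR: point load 98.2 at a = 6.93: Pab(L + b)/(6LEI) = 96.07/EI
  relative rotation θ_0 = (485.9 + 128.2)/EI = 614.1/EI
A unit hogging moment at Q produces rotation L₁/(3EI) + L₂/(3EI) = 4.9/EI.
Slope continuity at Q: θ_0 = M_Q·4.9/EI, so M_Q = 614.1/4.9 = 125.3 kip·ft (hogging).

M_Q = 125.3 kip·ft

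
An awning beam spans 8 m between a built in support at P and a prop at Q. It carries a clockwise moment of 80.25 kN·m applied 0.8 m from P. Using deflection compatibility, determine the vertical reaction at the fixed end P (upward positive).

Remove the prop at Q; the released (primary) structure is a cantilever built in at P.
Downward deflection at the released point Q due to the loads:
  clockwise couple 80.25 at a = 0.8: M₀a(2L − a)/(2EI) = 487.9/EI
Tip deflection under a unit load at Q: L³/(3EI) = 170.7/EI.
The prop prevents deflection at Q: R_Q = δ_0/δ_{QQ} = 487.9/170.7 = 2.859 kN.
Vertical equilibrium: R_P = ΣP − R_Q = 0 − 2.859 = -2.859 kN.

R_P = -2.859 kN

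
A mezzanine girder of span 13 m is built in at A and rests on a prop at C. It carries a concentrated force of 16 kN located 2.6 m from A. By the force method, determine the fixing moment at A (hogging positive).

Release the roller at C. Primary structure: cantilever fixed at A.
Free-end deflection of the primary structure under the applied loading (downward +):
  point load 16 at a = 2.6: Pa²(3L − a)/(6EI) = 656.2/EI
Tip deflection under a unit load at C: L³/(3EI) = 732.3/EI.
The prop prevents deflection at C: R_C = δ_0/δ_{CC} = 656.2/732.3 = 0.896 kN.
Moment equilibrium about A: M_A = Σ(load moments about A) − R_C·L = 41.6 − 0.896×13 = 29.95 kN·m.

M_A = 29.95 kN·m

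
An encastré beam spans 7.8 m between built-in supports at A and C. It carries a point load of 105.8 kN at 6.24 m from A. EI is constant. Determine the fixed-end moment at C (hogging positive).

M_C = 105.6 kN·m

Release both end moments; the primary structure is a simply-supported span AC with redundants M_A and M_C.
Simple-span end rotations at A and C under the given loads:
  at A: point load 105.8 at a = 6.24: Pab(L + b)/(6LEI) = 206/EI
  at C: point load 105.8 at a = 6.24: Pab(L + a)/(6LEI) = 309/EI
  θ_A0 = 206/EI,  θ_C0 = 309/EI
Flexibility coefficients: a unit moment at one end gives L/(3EI) there and L/(6EI) at the far end, so f₁₁ = f₂₂ = 2.6/EI and f₁₂ = f₂₁ = 1.3/EI.
Compatibility — zero rotation at each built-in end:
  2.6 M_A + 1.3 M_C = 206
  1.3 M_A + 2.6 M_C = 309
Solving the pair gives M_A = 26.41 kN·m and M_C = 105.6 kN·m (hogging).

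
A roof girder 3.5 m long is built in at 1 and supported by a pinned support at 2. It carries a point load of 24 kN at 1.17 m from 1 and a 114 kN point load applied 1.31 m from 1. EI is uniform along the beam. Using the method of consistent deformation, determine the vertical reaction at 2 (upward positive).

R_2 = 24.54 kN

Choose R_2 as the redundant. The primary structure is the cantilever fixed at 1.
Downward deflection at the released point 2 due to the loads:
  point load 24 at a = 1.17: Pa²(3L − a)/(6EI) = 51.09/EI
  point load 114 at a = 1.31: Pa²(3L − a)/(6EI) = 299.6/EI
  δ_0 = 350.7/EI
Flexibility coefficient — unit upward force at 2: δ_{22} = L³/(3EI) = 14.29/EI.
Compatibility at 2: δ_0 − R_2·δ_{22} = 0, so R_2 = 350.7/14.29 = 24.54 kN.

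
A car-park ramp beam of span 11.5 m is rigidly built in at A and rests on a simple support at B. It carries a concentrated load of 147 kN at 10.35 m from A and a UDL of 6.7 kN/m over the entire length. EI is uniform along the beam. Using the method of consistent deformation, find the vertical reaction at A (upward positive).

R_A = 70.13 kN

Take the reaction at B as the redundant and release it; the primary structure is a cantilever fixed at A.
Downward deflection at the released point B due to the loads:
  point load 147 at a = 10.35: Pa²(3L − a)/(6EI) = 63382/EI
  UDL 6.7: wL⁴/(8EI) = 14648/EI
  δ_0 = 78030/EI
Tip deflection under a unit load at B: L³/(3EI) = 507/EI.
Compatibility at B: δ_0 − R_B·δ_{BB} = 0, so R_B = 78030/507 = 153.9 kN.
Vertical equilibrium: R_A = ΣP − R_B = 224.1 − 153.9 = 70.13 kN.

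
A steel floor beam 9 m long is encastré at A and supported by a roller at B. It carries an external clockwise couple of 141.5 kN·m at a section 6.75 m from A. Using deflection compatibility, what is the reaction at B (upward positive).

Release the roller at B. Primary structure: cantilever fixed at A.
Deflection at B on the released cantilever, summing each load's contribution:
  clockwise couple 141.5 at a = 6.75: M₀a(2L − a)/(2EI) = 5373/EI
Flexibility coefficient — unit upward force at B: δ_{BB} = L³/(3EI) = 243/EI.
The prop prevents deflection at B: R_B = δ_0/δ_{BB} = 5373/243 = 22.11 kN.

R_B = 22.11 kN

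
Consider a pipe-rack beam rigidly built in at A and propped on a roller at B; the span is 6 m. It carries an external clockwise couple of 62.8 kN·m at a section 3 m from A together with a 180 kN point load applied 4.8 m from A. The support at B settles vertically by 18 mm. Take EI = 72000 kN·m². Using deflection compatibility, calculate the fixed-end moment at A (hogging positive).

M_A = 203.8 kN·m

Release the roller at B. Primary structure: cantilever fixed at A.
Downward deflection at the released point B due to the loads:
  clockwise couple 62.8 at a = 3: M₀a(2L − a)/(2EI) = 847.8/EI
  point load 180 at a = 4.8: Pa²(3L − a)/(6EI) = 9124/EI
  δ_0 = 9972/EI
Tip deflection under a unit load at B: L³/(3EI) = 72/EI.
With EI = 72000 kN·m²: δ_0 = 0.13849 m and δ_{BB} = 0.001 m/kN.
Compatibility — the beam at B must follow the support down by 0.018 m: δ_0 − R_B·δ_{BB} = 0.018, so R_B = (0.13849 − 0.018)/0.001 = 120.5 kN.
Moment equilibrium about A: M_A = Σ(load moments about A) − R_B·L = 926.8 − 120.5×6 = 203.8 kN·m.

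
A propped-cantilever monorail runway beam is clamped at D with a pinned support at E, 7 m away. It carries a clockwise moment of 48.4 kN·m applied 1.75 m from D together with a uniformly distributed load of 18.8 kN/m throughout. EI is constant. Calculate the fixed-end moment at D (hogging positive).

M_D = 131.8 kN·m

Choose R_E as the redundant. The primary structure is the cantilever fixed at D.
Primary-structure tip deflection at E by superposition:
  clockwise couple 48.4 at a = 1.75: M₀a(2L − a)/(2EI) = 518.8/EI
  UDL 18.8: wL⁴/(8EI) = 5642/EI
  δ_0 = 6161/EI
Flexibility coefficient — unit upward force at E: δ_{EE} = L³/(3EI) = 114.3/EI.
Compatibility at E: δ_0 − R_E·δ_{EE} = 0, so R_E = 6161/114.3 = 53.89 kN.
Moment equilibrium about D: M_D = Σ(load moments about D) − R_E·L = 509 − 53.89×7 = 131.8 kN·m.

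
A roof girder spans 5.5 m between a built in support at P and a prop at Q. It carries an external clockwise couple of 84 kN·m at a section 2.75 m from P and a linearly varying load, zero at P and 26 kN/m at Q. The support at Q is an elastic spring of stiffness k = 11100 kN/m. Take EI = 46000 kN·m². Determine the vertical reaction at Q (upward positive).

R_Q = 52.58 kN

Choose R_Q as the redundant. The primary structure is the cantilever fixed at P.
Free-end deflection of the primary structure under the applied loading (downward +):
  clockwise couple 84 at a = 2.75: M₀a(2L − a)/(2EI) = 952.9/EI
  triangular load, peak 26 at the free end: 11w₀L⁴/(120EI) = 2181/EI
  δ_0 = 3134/EI
Flexibility coefficient — unit upward force at Q: δ_{QQ} = L³/(3EI) = 55.46/EI.
With EI = 46000 kN·m²: δ_0 = 0.068126 m and δ_{QQ} = 0.001206 m/kN.
Compatibility — the spring shortens by R_Q/k under the reaction it provides: δ_0 − R_Q·δ_{QQ} = R_Q/k. With 1/k = 0.00009 m/kN, R_Q = δ_0 / (δ_{QQ} + 1/k) = 0.068126 / (0.001206 + 0.00009) = 52.58 kN.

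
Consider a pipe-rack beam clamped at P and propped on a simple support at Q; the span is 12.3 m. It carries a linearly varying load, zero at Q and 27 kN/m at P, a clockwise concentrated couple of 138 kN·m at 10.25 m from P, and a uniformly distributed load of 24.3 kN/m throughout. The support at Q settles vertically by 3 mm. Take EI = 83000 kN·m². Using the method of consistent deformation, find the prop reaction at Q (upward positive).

R_Q = 161.3 kN

Choose R_Q as the redundant. The primary structure is the cantilever fixed at P.
Free-end deflection of the primary structure under the applied loading (downward +):
  triangular load, peak 27 at the fixed end: w₀L⁴/(30EI) = 20600/EI
  clockwise couple 138 at a = 10.25: M₀a(2L − a)/(2EI) = 10149/EI
  UDL 24.3: wL⁴/(8EI) = 69524/EI
  δ_0 = 100273/EI
Flexibility coefficient — unit upward force at Q: δ_{QQ} = L³/(3EI) = 620.3/EI.
With EI = 83000 kN·m²: δ_0 = 1.2081 m and δ_{QQ} = 0.007473 m/kN.
Compatibility — the beam at Q must follow the support down by 0.003 m: δ_0 − R_Q·δ_{QQ} = 0.003, so R_Q = (1.2081 − 0.003)/0.007473 = 161.3 kN.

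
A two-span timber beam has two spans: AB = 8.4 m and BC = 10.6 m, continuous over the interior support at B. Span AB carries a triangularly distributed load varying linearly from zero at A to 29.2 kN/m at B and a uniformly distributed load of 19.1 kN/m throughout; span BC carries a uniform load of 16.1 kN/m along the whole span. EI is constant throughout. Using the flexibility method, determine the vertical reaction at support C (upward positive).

R_C = 60.67 kN

Take M_B as the redundant. Released structure: two simple spans AB and BC with a hinge at B.
Rotations at B on the released spans (each span's end-slope, ×1/EI):
  span AB: triangular load, peak 29.2: w₀L³/(45EI) = 384.6/EI
  span AB: UDL 19.1: wL³/(24EI) = 471.7/EI
  span BC: UDL 16.1: wL³/(24EI) = 799/EI
  relative rotation θ_0 = (856.3 + 799)/EI = 1655/EI
A unit hogging moment at B produces rotation L₁/(3EI) + L₂/(3EI) = 6.333/EI.
Slope continuity at B: θ_0 = M_B·6.333/EI, so M_B = 1655/6.333 = 261.4 kN·m (hogging).
Span BC, ΣM about C: R_B^{BC}·10.6 = 904.5 + 261.4, so R_B^{BC} = 110 kN and R_C = 170.7 − 110 = 60.67 kN.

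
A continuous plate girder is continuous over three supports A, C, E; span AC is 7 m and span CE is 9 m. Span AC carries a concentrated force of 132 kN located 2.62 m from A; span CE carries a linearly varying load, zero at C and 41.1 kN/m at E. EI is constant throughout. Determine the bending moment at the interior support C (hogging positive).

M_C = 174.3 kN·m

Release continuity at C by inserting a hinge; the redundant is the internal moment M_C. The primary structure is two simply-supported spans AC and CE.
Discontinuity in slope at C on the released structure — sum the simple-span end rotations:
  span AC: point load 132 at a = 2.62: Pab(L + a)/(6LEI) = 347/EI
  span CE: triangular load, peak 41.1: 7w₀L³/(360EI) = 582.6/EI
  relative rotation θ_0 = (347 + 582.6)/EI = 929.5/EI
A unit hogging moment at C produces rotation L₁/(3EI) + L₂/(3EI) = 5.333/EI.
Slope continuity at C: θ_0 = M_C·5.333/EI, so M_C = 929.5/5.333 = 174.3 kN·m (hogging).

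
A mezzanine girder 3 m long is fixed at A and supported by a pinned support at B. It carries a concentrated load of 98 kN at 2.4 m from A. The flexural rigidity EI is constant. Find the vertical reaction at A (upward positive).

R_A = 29.01 kN

Choose R_B as the redundant. The primary structure is the cantilever fixed at A.
Downward deflection at the released point B due to the loads:
  point load 98 at a = 2.4: Pa²(3L − a)/(6EI) = 620.9/EI
Flexibility coefficient — unit upward force at B: δ_{BB} = L³/(3EI) = 9/EI.
The prop prevents deflection at B: R_B = δ_0/δ_{BB} = 620.9/9 = 68.99 kN.
Vertical equilibrium: R_A = ΣP − R_B = 98 − 68.99 = 29.01 kN.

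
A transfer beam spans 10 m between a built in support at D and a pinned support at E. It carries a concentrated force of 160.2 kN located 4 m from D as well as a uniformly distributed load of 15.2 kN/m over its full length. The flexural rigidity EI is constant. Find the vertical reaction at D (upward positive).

Release the roller at E. Primary structure: cantilever fixed at D.
Free-end deflection of the primary structure under the applied loading (downward +):
  point load 160.2 at a = 4: Pa²(3L − a)/(6EI) = 11107/EI
  UDL 15.2: wL⁴/(8EI) = 19000/EI
  δ_0 = 30107/EI
Flexibility coefficient — unit upward force at E: δ_{EE} = L³/(3EI) = 333.3/EI.
Compatibility at E: δ_0 − R_E·δ_{EE} = 0, so R_E = 30107/333.3 = 90.32 kN.
Vertical equilibrium: R_D = ΣP − R_E = 312.2 − 90.32 = 221.9 kN.

R_D = 221.9 kN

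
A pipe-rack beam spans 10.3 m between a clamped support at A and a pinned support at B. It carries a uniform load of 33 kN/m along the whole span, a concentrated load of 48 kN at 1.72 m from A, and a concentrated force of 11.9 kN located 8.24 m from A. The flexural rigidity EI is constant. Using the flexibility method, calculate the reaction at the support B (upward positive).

Choose R_B as the redundant. The primary structure is the cantilever fixed at A.
Free-end deflection of the primary structure under the applied loading (downward +):
  UDL 33: wL⁴/(8EI) = 46427/EI
  point load 48 at a = 1.72: Pa²(3L − a)/(6EI) = 690.6/EI
  point load 11.9 at a = 8.24: Pa²(3L − a)/(6EI) = 3051/EI
  δ_0 = 50169/EI
Tip deflection under a unit load at B: L³/(3EI) = 364.2/EI.
Compatibility at B: δ_0 − R_B·δ_{BB} = 0, so R_B = 50169/364.2 = 137.7 kN.

R_B = 137.7 kN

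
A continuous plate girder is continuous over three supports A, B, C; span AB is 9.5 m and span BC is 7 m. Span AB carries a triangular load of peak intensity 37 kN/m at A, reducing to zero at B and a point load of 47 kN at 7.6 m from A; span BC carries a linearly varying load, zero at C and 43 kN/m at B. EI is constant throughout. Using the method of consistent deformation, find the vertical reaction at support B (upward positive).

Insert a hinge at B; M_B is the redundant, and each span becomes simply supported.
End slopes at the hinge B, treating each span as simply supported:
  span AB: triangular load, peak 37: 7w₀L³/(360EI) = 616.8/EI
  span AB: point load 47 at a = 7.6: Pab(L + a)/(6LEI) = 203.6/EI
  span BC: triangular load, peak 43: w₀L³/(45EI) = 327.8/EI
  relative rotation θ_0 = (820.4 + 327.8)/EI = 1148/EI
A unit hogging moment at B produces rotation L₁/(3EI) + L₂/(3EI) = 5.5/EI.
Compatibility: M_B·(L₁+L₂)/(3EI) = θ_0, giving M_B = 208.8 kN·m (hogging).
Span AB, ΣM about A with M_B applied at B: R_B^{AB}·9.5 = 913.7 + 208.8, so R_B^{AB} = 118.2 kN and R_A = 222.8 − 118.2 = 104.6 kN.
Span BC, ΣM about C: R_B^{BC}·7 = 702.3 + 208.8, so R_B^{BC} = 130.2 kN and R_C = 150.5 − 130.2 = 20.34 kN.
R_B = 118.2 + 130.2 = 248.3 kN.

R_B = 248.3 kN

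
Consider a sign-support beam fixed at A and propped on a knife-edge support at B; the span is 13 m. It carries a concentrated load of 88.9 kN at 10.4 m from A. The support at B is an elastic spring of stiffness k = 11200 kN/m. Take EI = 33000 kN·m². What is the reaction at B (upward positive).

R_B = 62.33 kN

Remove the prop at B; the released (primary) structure is a cantilever built in at A.
Downward deflection at the released point B due to the loads:
  point load 88.9 at a = 10.4: Pa²(3L − a)/(6EI) = 45834/EI
Flexibility coefficient — unit upward force at B: δ_{BB} = L³/(3EI) = 732.3/EI.
With EI = 33000 kN·m²: δ_0 = 1.3889 m and δ_{BB} = 0.022192 m/kN.
Compatibility — the spring shortens by R_B/k under the reaction it provides: δ_0 − R_B·δ_{BB} = R_B/k. With 1/k = 0.000089 m/kN, R_B = δ_0 / (δ_{BB} + 1/k) = 1.3889 / (0.022192 + 0.000089) = 62.33 kN.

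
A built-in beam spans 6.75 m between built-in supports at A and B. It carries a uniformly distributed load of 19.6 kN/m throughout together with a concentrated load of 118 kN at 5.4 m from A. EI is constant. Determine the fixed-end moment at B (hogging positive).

M_B = 176.4 kN·m

Release both end moments; the primary structure is a simply-supported span AB with redundants M_A and M_B.
On the primary (simply-supported) span, the end slopes from the loading are:
  at A: UDL 19.6: wL³/(24EI) = 251.2/EI
  at B: UDL 19.6: wL³/(24EI) = 251.2/EI
  at A: point load 118 at a = 5.4: Pab(L + b)/(6LEI) = 172/EI
  at B: point load 118 at a = 5.4: Pab(L + a)/(6LEI) = 258.1/EI
  θ_A0 = 423.2/EI,  θ_B0 = 509.2/EI
Flexibility coefficients: a unit moment at one end gives L/(3EI) there and L/(6EI) at the far end, so f₁₁ = f₂₂ = 2.25/EI and f₁₂ = f₂₁ = 1.125/EI.
Compatibility — zero rotation at each built-in end:
  2.25 M_A + 1.125 M_B = 423.2
  1.125 M_A + 2.25 M_B = 509.2
Solving the pair gives M_A = 99.91 kN·m and M_B = 176.4 kN·m (hogging).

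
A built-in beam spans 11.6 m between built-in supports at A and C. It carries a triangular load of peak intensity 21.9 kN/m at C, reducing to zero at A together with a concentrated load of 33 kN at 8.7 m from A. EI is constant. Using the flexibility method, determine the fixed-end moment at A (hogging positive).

M_A = 116.2 kN·m

Release both end moments; the primary structure is a simply-supported span AC with redundants M_A and M_C.
On the primary (simply-supported) span, the end slopes from the loading are:
  at A: triangular load, peak 21.9: 7w₀L³/(360EI) = 664.7/EI
  at C: triangular load, peak 21.9: w₀L³/(45EI) = 759.6/EI
  at A: point load 33 at a = 8.7: Pab(L + b)/(6LEI) = 173.5/EI
  at C: point load 33 at a = 8.7: Pab(L + a)/(6LEI) = 242.8/EI
  θ_A0 = 838.1/EI,  θ_C0 = 1002/EI
Flexibility coefficients: a unit moment at one end gives L/(3EI) there and L/(6EI) at the far end, so f₁₁ = f₂₂ = 3.867/EI and f₁₂ = f₂₁ = 1.933/EI.
Compatibility — zero rotation at each built-in end:
  3.867 M_A + 1.933 M_C = 838.1
  1.933 M_A + 3.867 M_C = 1002
Solving the pair gives M_A = 116.2 kN·m and M_C = 201.2 kN·m (hogging).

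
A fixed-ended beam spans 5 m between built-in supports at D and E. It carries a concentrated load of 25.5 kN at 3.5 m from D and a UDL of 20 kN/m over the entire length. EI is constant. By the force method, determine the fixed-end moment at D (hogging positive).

M_D = 49.7 kN·m

Take the two fixed-end moments M_D, M_E as redundants; the released structure is the simple span DE.
Simple-span end rotations at D and E under the given loads:
  at D: point load 25.5 at a = 3.5: Pab(L + b)/(6LEI) = 29.01/EI
  at E: point load 25.5 at a = 3.5: Pab(L + a)/(6LEI) = 37.93/EI
  at D: UDL 20: wL³/(24EI) = 104.2/EI
  at E: UDL 20: wL³/(24EI) = 104.2/EI
  θ_D0 = 133.2/EI,  θ_E0 = 142.1/EI
Flexibility coefficients: a unit moment at one end gives L/(3EI) there and L/(6EI) at the far end, so f₁₁ = f₂₂ = 1.667/EI and f₁₂ = f₂₁ = 0.8333/EI.
Compatibility — zero rotation at each built-in end:
  1.667 M_D + 0.8333 M_E = 133.2
  0.8333 M_D + 1.667 M_E = 142.1
Solving the pair gives M_D = 49.7 kN·m and M_E = 60.41 kN·m (hogging).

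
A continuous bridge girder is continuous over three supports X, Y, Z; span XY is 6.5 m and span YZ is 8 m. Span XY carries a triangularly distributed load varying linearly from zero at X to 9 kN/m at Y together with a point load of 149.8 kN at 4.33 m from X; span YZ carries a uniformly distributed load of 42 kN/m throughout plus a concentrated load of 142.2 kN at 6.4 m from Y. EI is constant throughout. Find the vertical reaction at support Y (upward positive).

R_Y = 409.9 kN

Release continuity at Y by inserting a hinge; the redundant is the internal moment M_Y. The primary structure is two simply-supported spans XY and YZ.
End slopes at the hinge Y, treating each span as simply supported:
  span XY: triangular load, peak 9: w₀L³/(45EI) = 54.92/EI
  span XY: point load 149.8 at a = 4.33: Pab(L + a)/(6LEI) = 390.9/EI
  span YZ: UDL 42: wL³/(24EI) = 896/EI
  span YZ: point load 142.2 at a = 6.4: Pab(L + b)/(6LEI) = 291.2/EI
  relative rotation θ_0 = (445.8 + 1187)/EI = 1633/EI
A unit hogging moment at Y produces rotation L₁/(3EI) + L₂/(3EI) = 4.833/EI.
Slope continuity at Y: θ_0 = M_Y·4.833/EI, so M_Y = 1633/4.833 = 337.9 kN·m (hogging).
Span XY, ΣM about X with M_Y applied at Y: R_Y^{XY}·6.5 = 775.4 + 337.9, so R_Y^{XY} = 171.3 kN and R_X = 179.1 − 171.3 = 7.781 kN.
Span YZ, ΣM about Z: R_Y^{YZ}·8 = 1572 + 337.9, so R_Y^{YZ} = 238.7 kN and R_Z = 478.2 − 238.7 = 239.5 kN.
R_Y = 171.3 + 238.7 = 409.9 kN.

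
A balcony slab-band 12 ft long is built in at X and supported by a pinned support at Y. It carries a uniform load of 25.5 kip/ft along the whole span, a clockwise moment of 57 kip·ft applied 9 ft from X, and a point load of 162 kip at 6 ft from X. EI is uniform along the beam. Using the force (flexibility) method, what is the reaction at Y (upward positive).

Remove the prop at Y; the released (primary) structure is a cantilever built in at X.
Deflection at Y on the released cantilever, summing each load's contribution:
  UDL 25.5: wL⁴/(8EI) = 66096/EI
  clockwise couple 57 at a = 9: M₀a(2L − a)/(2EI) = 3848/EI
  point load 162 at a = 6: Pa²(3L − a)/(6EI) = 29160/EI
  δ_0 = 99104/EI
Flexibility coefficient — unit upward force at Y: δ_{YY} = L³/(3EI) = 576/EI.
The prop prevents deflection at Y: R_Y = δ_0/δ_{YY} = 99104/576 = 172.1 kip.

R_Y = 172.1 kip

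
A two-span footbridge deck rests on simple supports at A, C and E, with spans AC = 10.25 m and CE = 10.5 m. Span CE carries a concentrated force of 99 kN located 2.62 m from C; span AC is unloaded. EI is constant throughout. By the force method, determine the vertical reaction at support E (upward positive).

Take M_C as the redundant. Released structure: two simple spans AC and CE with a hinge at C.
Rotations at C on the released spans (each span's end-slope, ×1/EI):
  span CE: point load 99 at a = 2.62: Pab(L + b)/(6LEI) = 596.3/EI
  relative rotation θ_0 = (0 + 596.3)/EI = 596.3/EI
A unit hogging moment at C produces rotation L₁/(3EI) + L₂/(3EI) = 6.917/EI.
Slope continuity at C: θ_0 = M_C·6.917/EI, so M_C = 596.3/6.917 = 86.21 kN·m (hogging).
Span CE, ΣM about E: R_C^{CE}·10.5 = 780.1 + 86.21, so R_C^{CE} = 82.51 kN and R_E = 99 − 82.51 = 16.49 kN.

R_E = 16.49 kN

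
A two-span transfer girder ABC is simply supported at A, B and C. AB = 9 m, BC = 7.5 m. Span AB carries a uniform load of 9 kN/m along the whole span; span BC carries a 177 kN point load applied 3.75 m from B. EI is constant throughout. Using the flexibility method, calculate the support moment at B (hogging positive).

M_B = 162.8 kN·m

Take M_B as the redundant. Released structure: two simple spans AB and BC with a hinge at B.
Rotations at B on the released spans (each span's end-slope, ×1/EI):
  span AB: UDL 9: wL³/(24EI) = 273.4/EI
  span BC: point load 177 at a = 3.75: Pab(L + b)/(6LEI) = 622.3/EI
  relative rotation θ_0 = (273.4 + 622.3)/EI = 895.6/EI
A unit hogging moment at B produces rotation L₁/(3EI) + L₂/(3EI) = 5.5/EI.
Slope continuity at B: θ_0 = M_B·5.5/EI, so M_B = 895.6/5.5 = 162.8 kN·m (hogging).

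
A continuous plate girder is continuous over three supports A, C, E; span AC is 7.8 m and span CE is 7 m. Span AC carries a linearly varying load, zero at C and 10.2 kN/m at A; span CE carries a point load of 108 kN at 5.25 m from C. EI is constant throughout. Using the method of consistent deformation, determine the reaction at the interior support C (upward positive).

R_C = 56.79 kN

Release continuity at C by inserting a hinge; the redundant is the internal moment M_C. The primary structure is two simply-supported spans AC and CE.
End slopes at the hinge C, treating each span as simply supported:
  span AC: triangular load, peak 10.2: 7w₀L³/(360EI) = 94.12/EI
  span CE: point load 108 at a = 5.25: Pab(L + b)/(6LEI) = 206.7/EI
  relative rotation θ_0 = (94.12 + 206.7)/EI = 300.8/EI
A unit hogging moment at C produces rotation L₁/(3EI) + L₂/(3EI) = 4.933/EI.
Compatibility: M_C·(L₁+L₂)/(3EI) = θ_0, giving M_C = 60.98 kN·m (hogging).
Span AC, ΣM about A with M_C applied at C: R_C^{AC}·7.8 = 103.4 + 60.98, so R_C^{AC} = 21.08 kN and R_A = 39.78 − 21.08 = 18.7 kN.
Span CE, ΣM about E: R_C^{CE}·7 = 189 + 60.98, so R_C^{CE} = 35.71 kN and R_E = 108 − 35.71 = 72.29 kN.
R_C = 21.08 + 35.71 = 56.79 kN.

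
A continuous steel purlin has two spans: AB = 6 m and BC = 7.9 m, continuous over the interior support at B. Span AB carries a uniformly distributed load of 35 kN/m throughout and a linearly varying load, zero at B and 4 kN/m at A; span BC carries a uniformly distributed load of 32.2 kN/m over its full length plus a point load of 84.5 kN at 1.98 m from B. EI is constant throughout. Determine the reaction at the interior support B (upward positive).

Take M_B as the redundant. Released structure: two simple spans AB and BC with a hinge at B.
Rotations at B on the released spans (each span's end-slope, ×1/EI):
  span AB: UDL 35: wL³/(24EI) = 315/EI
  span AB: triangular load, peak 4: 7w₀L³/(360EI) = 16.8/EI
  span BC: UDL 32.2: wL³/(24EI) = 661.5/EI
  span BC: point load 84.5 at a = 1.98: Pab(L + b)/(6LEI) = 288.8/EI
  relative rotation θ_0 = (331.8 + 950.3)/EI = 1282/EI
A unit hogging moment at B produces rotation L₁/(3EI) + L₂/(3EI) = 4.633/EI.
Slope continuity at B: θ_0 = M_B·4.633/EI, so M_B = 1282/4.633 = 276.7 kN·m (hogging).
Span AB, ΣM about A with M_B applied at B: R_B^{AB}·6 = 654 + 276.7, so R_B^{AB} = 155.1 kN and R_A = 222 − 155.1 = 66.88 kN.
Span BC, ΣM about C: R_B^{BC}·7.9 = 1505 + 276.7, so R_B^{BC} = 225.5 kN and R_C = 338.9 − 225.5 = 113.3 kN.
R_B = 155.1 + 225.5 = 380.7 kN.

R_B = 380.7 kN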